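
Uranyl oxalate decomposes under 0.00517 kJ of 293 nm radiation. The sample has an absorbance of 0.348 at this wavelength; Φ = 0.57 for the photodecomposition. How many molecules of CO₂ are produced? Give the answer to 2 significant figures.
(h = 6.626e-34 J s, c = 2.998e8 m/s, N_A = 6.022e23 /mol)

2.4e18 molecules

Photon energy at 293 nm: hc/λ = (6.626e-34)(2.998e8)/(293e-9) = 6.780e-19 J.
Incident energy: 0.00517 kJ = 5.17 J.
Photons incident: 5.17 / 6.780e-19 = 7.625e18, i.e. 7.625e18/6.022e23 = 1.266e-5 mol.
Fraction absorbed: 1 − 10^(−0.348) = 0.5513.
Photons absorbed: 0.5513 × 1.266e-5 = 6.979e-6 mol.
Product: Φ × n_abs = 0.57 × 6.979e-6 = 3.978e-6 mol.
As a count: 3.978e-6 × 6.022e23 = 2.4e18.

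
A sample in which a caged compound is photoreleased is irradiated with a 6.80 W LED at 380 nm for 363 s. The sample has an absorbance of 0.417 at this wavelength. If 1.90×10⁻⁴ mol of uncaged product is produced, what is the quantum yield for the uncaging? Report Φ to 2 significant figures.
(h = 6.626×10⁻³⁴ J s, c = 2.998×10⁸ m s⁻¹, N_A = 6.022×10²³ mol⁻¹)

Φ = 0.039

Photon energy at 380 nm: hc/λ = (6.626×10⁻³⁴)(2.998×10⁸)/(380×10⁻⁹) = 5.228×10⁻¹⁹ J.
Energy delivered: (6.80 W)(363 s) = 2468 J.
Photons incident: 2468 / 5.228×10⁻¹⁹ = 4.721×10²¹, i.e. 4.721×10²¹/6.022×10²³ = 0.007840 mol.
Fraction absorbed: 1 − 10^(−0.417) = 0.6172.
Photons absorbed: 0.6172 × 0.007840 = 0.004839 mol.
Φ = 1.90×10⁻⁴ mol / 0.004839 mol photons = 0.039.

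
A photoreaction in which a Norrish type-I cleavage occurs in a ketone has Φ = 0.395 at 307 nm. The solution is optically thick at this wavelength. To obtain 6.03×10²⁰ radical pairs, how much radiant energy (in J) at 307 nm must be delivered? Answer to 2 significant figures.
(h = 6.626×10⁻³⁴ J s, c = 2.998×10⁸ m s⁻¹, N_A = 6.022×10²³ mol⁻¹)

Product: 6.03×10²⁰ / 6.022×10²³ = 0.001001 mol.
Photons that must be absorbed: 0.001001 / 0.395 = 0.002534 mol.
Photon energy: hc/λ = 6.471×10⁻¹⁹ J; per mole, 3.897×10⁵ J mol⁻¹.
Energy required: 0.002534 × 3.897×10⁵ = 990 J.

990 J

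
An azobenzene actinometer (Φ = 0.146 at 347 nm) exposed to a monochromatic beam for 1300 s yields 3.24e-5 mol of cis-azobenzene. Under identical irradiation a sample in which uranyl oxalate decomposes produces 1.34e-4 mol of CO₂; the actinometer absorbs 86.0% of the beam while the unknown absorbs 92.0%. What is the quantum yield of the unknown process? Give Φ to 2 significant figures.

Photons absorbed by the actinometer: 3.24e-5 / 0.146 = 2.219e-4 mol.
Incident flux: 2.219e-4 / 0.860 = 2.580e-4 einstein.
Absorbed by unknown: 0.920 × 2.580e-4 = 2.374e-4 mol.
Φ(unknown) = 1.34e-4 / 2.374e-4 = 0.56.

Φ = 0.56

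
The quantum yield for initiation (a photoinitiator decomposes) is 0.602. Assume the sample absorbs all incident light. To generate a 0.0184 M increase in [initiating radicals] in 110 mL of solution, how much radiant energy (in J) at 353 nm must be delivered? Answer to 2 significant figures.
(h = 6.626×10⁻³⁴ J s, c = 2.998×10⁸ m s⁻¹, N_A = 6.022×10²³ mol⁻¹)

Product: (0.0184 M)(0.11 L) = 0.002024 mol.
Photons that must be absorbed: 0.002024 / 0.602 = 0.003362 mol.
Photon energy: hc/λ = 5.627×10⁻¹⁹ J; per mole, 3.389×10⁵ J mol⁻¹.
Energy required: 0.003362 × 3.389×10⁵ = 1100 J.

1100 J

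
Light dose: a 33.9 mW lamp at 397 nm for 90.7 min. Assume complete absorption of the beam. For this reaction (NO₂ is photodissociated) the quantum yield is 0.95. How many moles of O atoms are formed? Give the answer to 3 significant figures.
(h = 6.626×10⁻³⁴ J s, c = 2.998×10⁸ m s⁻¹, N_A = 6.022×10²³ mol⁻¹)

5.82×10⁻⁴ mol

Photon energy at 397 nm: hc/λ = (6.626×10⁻³⁴)(2.998×10⁸)/(397×10⁻⁹) = 5.004×10⁻¹⁹ J.
Energy delivered: (33.9 mW)(5442 s) = 184.5 J.
Photons incident: 184.5 / 5.004×10⁻¹⁹ = 3.687×10²⁰, i.e. 3.687×10²⁰/6.022×10²³ = 6.123×10⁻⁴ mol.
Product: Φ × n_abs = 0.95 × 6.123×10⁻⁴ = 5.817×10⁻⁴ mol.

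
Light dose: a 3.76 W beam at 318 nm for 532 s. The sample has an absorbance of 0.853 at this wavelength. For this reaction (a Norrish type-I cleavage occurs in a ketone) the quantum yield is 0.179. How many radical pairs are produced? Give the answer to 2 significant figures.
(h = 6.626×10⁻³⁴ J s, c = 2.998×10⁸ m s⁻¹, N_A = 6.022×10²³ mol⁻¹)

4.9×10²⁰ radical pairs

Photon energy at 318 nm: hc/λ = (6.626×10⁻³⁴)(2.998×10⁸)/(318×10⁻⁹) = 6.247×10⁻¹⁹ J.
Energy delivered: (3.76 W)(532 s) = 2000 J.
Photons incident: 2000 / 6.247×10⁻¹⁹ = 3.202×10²¹, i.e. 3.202×10²¹/6.022×10²³ = 0.005317 mol.
Fraction absorbed: 1 − 10^(−0.853) = 0.8597.
Photons absorbed: 0.8597 × 0.005317 = 0.004571 mol.
Product: Φ × n_abs = 0.179 × 0.004571 = 8.182×10⁻⁴ mol.
As a count: 8.182×10⁻⁴ × 6.022×10²³ = 4.9×10²⁰.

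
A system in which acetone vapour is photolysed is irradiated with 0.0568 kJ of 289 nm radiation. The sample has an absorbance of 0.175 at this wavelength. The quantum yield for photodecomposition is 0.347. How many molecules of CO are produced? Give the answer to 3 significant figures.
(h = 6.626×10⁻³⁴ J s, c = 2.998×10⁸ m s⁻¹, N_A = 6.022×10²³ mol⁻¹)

Photon energy at 289 nm: hc/λ = (6.626×10⁻³⁴)(2.998×10⁸)/(289×10⁻⁹) = 6.874×10⁻¹⁹ J.
Incident energy: 0.0568 kJ = 56.8 J.
Photons incident: 56.8 / 6.874×10⁻¹⁹ = 8.263×10¹⁹, i.e. 8.263×10¹⁹/6.022×10²³ = 1.372×10⁻⁴ mol.
Fraction absorbed: 1 − 10^(−0.175) = 0.3317.
Photons absorbed: 0.3317 × 1.372×10⁻⁴ = 4.551×10⁻⁵ mol.
Product: Φ × n_abs = 0.347 × 4.551×10⁻⁵ = 1.579×10⁻⁵ mol.
As a count: 1.579×10⁻⁵ × 6.022×10²³ = 9.51×10¹⁸.

9.51×10¹⁸ molecules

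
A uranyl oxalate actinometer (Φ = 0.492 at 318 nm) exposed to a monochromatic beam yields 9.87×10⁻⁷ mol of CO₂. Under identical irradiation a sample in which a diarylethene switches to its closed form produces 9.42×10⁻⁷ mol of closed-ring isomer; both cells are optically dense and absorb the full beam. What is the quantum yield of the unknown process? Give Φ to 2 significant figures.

Photons absorbed by the actinometer: 9.87×10⁻⁷ / 0.492 = 2.006×10⁻⁶ mol.
Φ(unknown) = 9.42×10⁻⁷ / 2.006×10⁻⁶ = 0.47.

Φ = 0.47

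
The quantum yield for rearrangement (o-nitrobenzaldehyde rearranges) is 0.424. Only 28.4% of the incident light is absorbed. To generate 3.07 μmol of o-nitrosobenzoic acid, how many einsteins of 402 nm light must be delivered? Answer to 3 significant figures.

2.55×10⁻⁵ einstein

Product: 3.07 μmol = 3.07×10⁻⁶ mol.
Photons that must be absorbed: 3.07×10⁻⁶ / 0.424 = 7.241×10⁻⁶ mol.
Incident photons needed: 7.241×10⁻⁶ / 0.284 = 2.550×10⁻⁵ mol.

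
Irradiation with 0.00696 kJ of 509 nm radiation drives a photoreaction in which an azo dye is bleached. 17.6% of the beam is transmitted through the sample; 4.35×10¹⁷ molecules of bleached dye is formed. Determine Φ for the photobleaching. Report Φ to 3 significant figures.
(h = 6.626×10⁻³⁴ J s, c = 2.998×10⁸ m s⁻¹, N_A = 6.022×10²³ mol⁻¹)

Φ = 0.0296

Product: 4.35×10¹⁷ / 6.022×10²³ = 7.224×10⁻⁷ mol.
Photon energy at 509 nm: hc/λ = (6.626×10⁻³⁴)(2.998×10⁸)/(509×10⁻⁹) = 3.903×10⁻¹⁹ J.
Incident energy: 0.00696 kJ = 6.96 J.
Photons incident: 6.96 / 3.903×10⁻¹⁹ = 1.783×10¹⁹, i.e. 1.783×10¹⁹/6.022×10²³ = 2.961×10⁻⁵ mol.
Fraction absorbed: 1 − 17.6/100 = 0.8240.
Photons absorbed: 0.8240 × 2.961×10⁻⁵ = 2.440×10⁻⁵ mol.
Φ = 7.224×10⁻⁷ mol / 2.440×10⁻⁵ mol photons = 0.0296.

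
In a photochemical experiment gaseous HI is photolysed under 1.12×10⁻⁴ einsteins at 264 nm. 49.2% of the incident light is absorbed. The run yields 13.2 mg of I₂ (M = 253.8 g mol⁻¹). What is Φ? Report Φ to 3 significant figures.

Φ = 0.944

Product: 13.2 mg / 253.8 g mol⁻¹ = 5.201×10⁻⁵ mol.
Photons absorbed: 0.492 × 1.12×10⁻⁴ = 5.510×10⁻⁵ mol.
Φ = 5.201×10⁻⁵ mol / 5.510×10⁻⁵ mol photons = 0.944.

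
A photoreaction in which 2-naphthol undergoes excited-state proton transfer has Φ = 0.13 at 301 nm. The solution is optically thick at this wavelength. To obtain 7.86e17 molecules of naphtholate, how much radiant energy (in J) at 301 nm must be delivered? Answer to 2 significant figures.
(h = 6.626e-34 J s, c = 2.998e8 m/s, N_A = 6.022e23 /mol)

Product: 7.86e17 / 6.022e23 = 1.305e-6 mol.
Photons that must be absorbed: 1.305e-6 / 0.13 = 1.004e-5 mol.
Photon energy: hc/λ = 6.600e-19 J; per mole, 3.975e5 J mol⁻¹.
Energy required: 1.004e-5 × 3.975e5 = 4.0 J.

4.0 J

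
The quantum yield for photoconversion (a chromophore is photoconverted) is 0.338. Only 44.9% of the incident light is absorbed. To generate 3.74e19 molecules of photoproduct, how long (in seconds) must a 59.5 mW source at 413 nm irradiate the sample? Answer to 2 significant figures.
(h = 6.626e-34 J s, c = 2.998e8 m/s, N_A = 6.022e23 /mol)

t ≈ 2000 s

Product: 3.74e19 / 6.022e23 = 6.211e-5 mol.
Photons that must be absorbed: 6.211e-5 / 0.338 = 1.838e-4 mol.
Incident photons needed: 1.838e-4 / 0.449 = 4.094e-4 mol.
Photon energy: hc/λ = 4.810e-19 J; per mole, 2.897e5 J mol⁻¹.
Energy required: 4.094e-4 × 2.897e5 = 118.6 J.
Time: 118.6 J / 0.0595 W = 2000 s.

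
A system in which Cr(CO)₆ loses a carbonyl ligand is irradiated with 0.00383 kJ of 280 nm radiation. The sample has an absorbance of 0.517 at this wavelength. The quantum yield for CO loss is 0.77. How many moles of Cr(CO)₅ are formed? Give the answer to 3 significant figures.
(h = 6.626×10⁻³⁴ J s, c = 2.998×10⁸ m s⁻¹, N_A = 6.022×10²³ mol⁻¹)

Photon energy at 280 nm: hc/λ = (6.626×10⁻³⁴)(2.998×10⁸)/(280×10⁻⁹) = 7.095×10⁻¹⁹ J.
Incident energy: 0.00383 kJ = 3.83 J.
Photons incident: 3.83 / 7.095×10⁻¹⁹ = 5.398×10¹⁸, i.e. 5.398×10¹⁸/6.022×10²³ = 8.964×10⁻⁶ mol.
Fraction absorbed: 1 − 10^(−0.517) = 0.6959.
Photons absorbed: 0.6959 × 8.964×10⁻⁶ = 6.238×10⁻⁶ mol.
Product: Φ × n_abs = 0.77 × 6.238×10⁻⁶ = 4.803×10⁻⁶ mol.

4.80×10⁻⁶ mol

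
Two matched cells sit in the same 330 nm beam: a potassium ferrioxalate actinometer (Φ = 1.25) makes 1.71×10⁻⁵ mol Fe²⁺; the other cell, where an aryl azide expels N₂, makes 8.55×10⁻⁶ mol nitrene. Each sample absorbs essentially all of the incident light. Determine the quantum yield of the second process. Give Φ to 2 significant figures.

Photons absorbed by the actinometer: 1.71×10⁻⁵ / 1.25 = 1.368×10⁻⁵ mol.
Φ(unknown) = 8.55×10⁻⁶ / 1.368×10⁻⁵ = 0.63.

Φ = 0.63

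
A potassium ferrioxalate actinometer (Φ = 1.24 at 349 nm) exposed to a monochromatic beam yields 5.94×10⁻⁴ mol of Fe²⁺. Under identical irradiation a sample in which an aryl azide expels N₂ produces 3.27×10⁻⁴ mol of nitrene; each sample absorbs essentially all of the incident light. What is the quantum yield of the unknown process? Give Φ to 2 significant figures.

Φ = 0.68

Photons absorbed by the actinometer: 5.94×10⁻⁴ / 1.24 = 4.790×10⁻⁴ mol.
Φ(unknown) = 3.27×10⁻⁴ / 4.790×10⁻⁴ = 0.68.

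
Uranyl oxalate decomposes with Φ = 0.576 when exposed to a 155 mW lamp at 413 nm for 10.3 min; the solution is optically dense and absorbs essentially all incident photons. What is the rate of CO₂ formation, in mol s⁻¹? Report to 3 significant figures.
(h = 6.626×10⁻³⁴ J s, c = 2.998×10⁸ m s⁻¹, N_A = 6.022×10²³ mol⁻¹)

3.08×10⁻⁷ mol s⁻¹

Photon energy at 413 nm: hc/λ = (6.626×10⁻³⁴)(2.998×10⁸)/(413×10⁻⁹) = 4.810×10⁻¹⁹ J.
Energy delivered: (155 mW)(618 s) = 95.79 J.
Photons incident: 95.79 / 4.810×10⁻¹⁹ = 1.991×10²⁰, i.e. 1.991×10²⁰/6.022×10²³ = 3.306×10⁻⁴ mol.
Product formed: 0.576 × 3.306×10⁻⁴ = 1.904×10⁻⁴ mol.
Rate: 1.904×10⁻⁴ / 618 s = 3.08×10⁻⁷ mol s⁻¹.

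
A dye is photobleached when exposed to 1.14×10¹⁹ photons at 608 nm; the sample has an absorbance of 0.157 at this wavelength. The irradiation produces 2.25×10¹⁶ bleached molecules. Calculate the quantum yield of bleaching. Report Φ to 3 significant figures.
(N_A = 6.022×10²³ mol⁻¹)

Φ = 0.00651

Product: 2.25×10¹⁶ / 6.022×10²³ = 3.736×10⁻⁸ mol.
Moles of photons: 1.14×10¹⁹ / 6.022×10²³ = 1.893×10⁻⁵ mol.
Fraction absorbed: 1 − 10^(−0.157) = 0.3034.
Photons absorbed: 0.3034 × 1.893×10⁻⁵ = 5.743×10⁻⁶ mol.
Φ = 3.736×10⁻⁸ mol / 5.743×10⁻⁶ mol photons = 0.00651.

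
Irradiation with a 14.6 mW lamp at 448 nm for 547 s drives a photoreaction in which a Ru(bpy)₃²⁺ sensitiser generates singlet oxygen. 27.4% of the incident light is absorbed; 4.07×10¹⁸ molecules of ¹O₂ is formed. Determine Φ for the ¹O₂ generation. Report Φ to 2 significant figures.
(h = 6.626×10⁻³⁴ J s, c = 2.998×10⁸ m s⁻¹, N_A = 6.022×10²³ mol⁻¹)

Φ = 0.82

Product: 4.07×10¹⁸ / 6.022×10²³ = 6.759×10⁻⁶ mol.
Photon energy at 448 nm: hc/λ = (6.626×10⁻³⁴)(2.998×10⁸)/(448×10⁻⁹) = 4.434×10⁻¹⁹ J.
Energy delivered: (14.6 mW)(547 s) = 7.986 J.
Photons incident: 7.986 / 4.434×10⁻¹⁹ = 1.801×10¹⁹, i.e. 1.801×10¹⁹/6.022×10²³ = 2.991×10⁻⁵ mol.
Photons absorbed: 0.274 × 2.991×10⁻⁵ = 8.195×10⁻⁶ mol.
Φ = 6.759×10⁻⁶ mol / 8.195×10⁻⁶ mol photons = 0.82.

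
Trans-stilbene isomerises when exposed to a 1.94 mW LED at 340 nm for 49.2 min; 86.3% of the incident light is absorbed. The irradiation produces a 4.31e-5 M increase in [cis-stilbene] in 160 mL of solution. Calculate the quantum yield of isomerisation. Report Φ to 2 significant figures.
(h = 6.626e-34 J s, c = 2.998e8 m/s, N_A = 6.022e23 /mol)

Product: (4.31e-5 M)(0.16 L) = 6.896e-6 mol.
Photon energy at 340 nm: hc/λ = (6.626e-34)(2.998e8)/(340e-9) = 5.843e-19 J.
Energy delivered: (1.94 mW)(2952 s) = 5.727 J.
Photons incident: 5.727 / 5.843e-19 = 9.801e18, i.e. 9.801e18/6.022e23 = 1.628e-5 mol.
Photons absorbed: 0.863 × 1.628e-5 = 1.405e-5 mol.
Φ = 6.896e-6 mol / 1.405e-5 mol photons = 0.49.

Φ = 0.49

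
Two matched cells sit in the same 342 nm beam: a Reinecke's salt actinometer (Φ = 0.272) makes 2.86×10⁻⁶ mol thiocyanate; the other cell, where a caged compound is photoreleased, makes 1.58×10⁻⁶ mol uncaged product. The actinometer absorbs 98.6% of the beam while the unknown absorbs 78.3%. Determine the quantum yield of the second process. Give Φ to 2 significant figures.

Φ = 0.19

Photons absorbed by the actinometer: 2.86×10⁻⁶ / 0.272 = 1.051×10⁻⁵ mol.
Incident flux: 1.051×10⁻⁵ / 0.986 = 1.066×10⁻⁵ einstein.
Absorbed by unknown: 0.783 × 1.066×10⁻⁵ = 8.347×10⁻⁶ mol.
Φ(unknown) = 1.58×10⁻⁶ / 8.347×10⁻⁶ = 0.19.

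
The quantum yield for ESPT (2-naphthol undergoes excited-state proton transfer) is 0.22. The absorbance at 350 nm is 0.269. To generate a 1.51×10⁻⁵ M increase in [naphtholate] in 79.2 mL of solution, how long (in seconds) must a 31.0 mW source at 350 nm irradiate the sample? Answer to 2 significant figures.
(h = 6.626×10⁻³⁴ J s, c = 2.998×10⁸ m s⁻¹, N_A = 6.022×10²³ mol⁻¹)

t ≈ 130 s

Product: (1.51×10⁻⁵ M)(0.0792 L) = 1.196×10⁻⁶ mol.
Photons that must be absorbed: 1.196×10⁻⁶ / 0.22 = 5.436×10⁻⁶ mol.
Fraction absorbed: 1 − 10^(−0.269) = 0.4617.
Incident photons needed: 5.436×10⁻⁶ / 0.4617 = 1.177×10⁻⁵ mol.
Photon energy: hc/λ = 5.676×10⁻¹⁹ J; per mole, 3.418×10⁵ J mol⁻¹.
Energy required: 1.177×10⁻⁵ × 3.418×10⁵ = 4.023 J.
Time: 4.023 J / 0.031 W = 130 s.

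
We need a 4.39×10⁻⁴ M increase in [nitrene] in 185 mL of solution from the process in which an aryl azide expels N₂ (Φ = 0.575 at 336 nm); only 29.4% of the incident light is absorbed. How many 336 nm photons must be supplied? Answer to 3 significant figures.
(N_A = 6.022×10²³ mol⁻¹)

Product: (4.39×10⁻⁴ M)(0.185 L) = 8.122×10⁻⁵ mol.
Photons that must be absorbed: 8.122×10⁻⁵ / 0.575 = 1.413×10⁻⁴ mol.
Incident photons needed: 1.413×10⁻⁴ / 0.294 = 4.806×10⁻⁴ mol.
Photon count: 4.806×10⁻⁴ × 6.022×10²³ = 2.89×10²⁰.

2.89×10²⁰ photons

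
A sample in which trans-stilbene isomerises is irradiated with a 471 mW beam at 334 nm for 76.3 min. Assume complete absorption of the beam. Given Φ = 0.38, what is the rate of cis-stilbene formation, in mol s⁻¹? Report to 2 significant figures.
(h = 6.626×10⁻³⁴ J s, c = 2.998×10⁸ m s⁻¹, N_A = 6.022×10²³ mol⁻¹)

Photon energy at 334 nm: hc/λ = (6.626×10⁻³⁴)(2.998×10⁸)/(334×10⁻⁹) = 5.948×10⁻¹⁹ J.
Energy delivered: (471 mW)(4578 s) = 2156 J.
Photons incident: 2156 / 5.948×10⁻¹⁹ = 3.625×10²¹, i.e. 3.625×10²¹/6.022×10²³ = 0.006020 mol.
Product formed: 0.38 × 0.006020 = 0.002288 mol.
Rate: 0.002288 / 4578 s = 5.0×10⁻⁷ mol s⁻¹.

5.0×10⁻⁷ mol s⁻¹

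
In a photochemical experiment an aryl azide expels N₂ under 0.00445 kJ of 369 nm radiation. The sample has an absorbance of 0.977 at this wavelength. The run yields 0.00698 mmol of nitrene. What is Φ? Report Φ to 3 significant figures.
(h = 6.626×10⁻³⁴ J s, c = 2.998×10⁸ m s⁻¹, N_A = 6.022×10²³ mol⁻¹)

Φ = 0.568

Product: 0.00698 mmol = 6.98×10⁻⁶ mol.
Photon energy at 369 nm: hc/λ = (6.626×10⁻³⁴)(2.998×10⁸)/(369×10⁻⁹) = 5.383×10⁻¹⁹ J.
Incident energy: 0.00445 kJ = 4.45 J.
Photons incident: 4.45 / 5.383×10⁻¹⁹ = 8.267×10¹⁸, i.e. 8.267×10¹⁸/6.022×10²³ = 1.373×10⁻⁵ mol.
Fraction absorbed: 1 − 10^(−0.977) = 0.8946.
Photons absorbed: 0.8946 × 1.373×10⁻⁵ = 1.228×10⁻⁵ mol.
Φ = 6.98×10⁻⁶ mol / 1.228×10⁻⁵ mol photons = 0.568.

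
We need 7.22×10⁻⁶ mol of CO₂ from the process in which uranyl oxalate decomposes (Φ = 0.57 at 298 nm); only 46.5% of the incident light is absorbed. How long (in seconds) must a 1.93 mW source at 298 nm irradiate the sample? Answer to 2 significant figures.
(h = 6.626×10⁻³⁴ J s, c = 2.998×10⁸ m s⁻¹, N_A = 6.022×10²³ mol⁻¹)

t ≈ 5700 s

Photons that must be absorbed: 7.22×10⁻⁶ / 0.57 = 1.267×10⁻⁵ mol.
Incident photons needed: 1.267×10⁻⁵ / 0.465 = 2.725×10⁻⁵ mol.
Photon energy: hc/λ = 6.666×10⁻¹⁹ J; per mole, 4.014×10⁵ J mol⁻¹.
Energy required: 2.725×10⁻⁵ × 4.014×10⁵ = 10.94 J.
Time: 10.94 J / 0.00193 W = 5700 s.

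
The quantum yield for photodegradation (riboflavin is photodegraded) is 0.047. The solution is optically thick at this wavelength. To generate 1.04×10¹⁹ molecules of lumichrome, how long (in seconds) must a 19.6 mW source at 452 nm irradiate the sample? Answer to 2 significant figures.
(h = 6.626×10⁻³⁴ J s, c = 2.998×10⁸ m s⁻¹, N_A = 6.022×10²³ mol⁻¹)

t ≈ 5000 s

Product: 1.04×10¹⁹ / 6.022×10²³ = 1.727×10⁻⁵ mol.
Photons that must be absorbed: 1.727×10⁻⁵ / 0.047 = 3.674×10⁻⁴ mol.
Photon energy: hc/λ = 4.395×10⁻¹⁹ J; per mole, 2.647×10⁵ J mol⁻¹.
Energy required: 3.674×10⁻⁴ × 2.647×10⁵ = 97.25 J.
Time: 97.25 J / 0.0196 W = 5000 s.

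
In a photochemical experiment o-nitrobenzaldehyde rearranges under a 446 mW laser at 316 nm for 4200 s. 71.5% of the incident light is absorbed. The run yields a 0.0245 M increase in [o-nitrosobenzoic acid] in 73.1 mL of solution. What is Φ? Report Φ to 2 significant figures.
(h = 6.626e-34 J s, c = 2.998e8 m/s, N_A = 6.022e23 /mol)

Product: (0.0245 M)(0.0731 L) = 0.001791 mol.
Photon energy at 316 nm: hc/λ = (6.626e-34)(2.998e8)/(316e-9) = 6.286e-19 J.
Energy delivered: (446 mW)(4200 s) = 1873 J.
Photons incident: 1873 / 6.286e-19 = 2.980e21, i.e. 2.980e21/6.022e23 = 0.004949 mol.
Photons absorbed: 0.715 × 0.004949 = 0.003539 mol.
Φ = 0.001791 mol / 0.003539 mol photons = 0.51.

Φ = 0.51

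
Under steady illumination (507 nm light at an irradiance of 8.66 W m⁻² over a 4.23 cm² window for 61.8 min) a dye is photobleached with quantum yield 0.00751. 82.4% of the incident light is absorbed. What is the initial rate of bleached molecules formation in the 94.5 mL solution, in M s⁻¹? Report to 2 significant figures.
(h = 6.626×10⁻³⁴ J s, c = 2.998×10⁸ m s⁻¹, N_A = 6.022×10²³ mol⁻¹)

1.0×10⁻⁹ M s⁻¹

Photon energy at 507 nm: hc/λ = (6.626×10⁻³⁴)(2.998×10⁸)/(507×10⁻⁹) = 3.918×10⁻¹⁹ J.
Energy delivered: (8.66 W m⁻²)(4.23×10⁻⁴ m²)(3708 s) = 13.58 J.
Photons incident: 13.58 / 3.918×10⁻¹⁹ = 3.466×10¹⁹, i.e. 3.466×10¹⁹/6.022×10²³ = 5.756×10⁻⁵ mol.
Photons absorbed: 0.824 × 5.756×10⁻⁵ = 4.743×10⁻⁵ mol.
Product formed: 0.00751 × 4.743×10⁻⁵ = 3.562×10⁻⁷ mol.
Rate: 3.562×10⁻⁷ mol / (3708 s × 0.0945 L) = 1.0×10⁻⁹ M s⁻¹.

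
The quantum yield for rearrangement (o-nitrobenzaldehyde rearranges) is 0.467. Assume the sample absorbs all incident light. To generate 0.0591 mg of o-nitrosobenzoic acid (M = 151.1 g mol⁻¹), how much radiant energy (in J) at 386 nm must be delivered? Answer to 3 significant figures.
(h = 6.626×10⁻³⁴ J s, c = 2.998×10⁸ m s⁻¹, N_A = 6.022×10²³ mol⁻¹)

0.260 J

Product: 0.0591 mg / 151.1 g mol⁻¹ = 3.911×10⁻⁷ mol.
Photons that must be absorbed: 3.911×10⁻⁷ / 0.467 = 8.375×10⁻⁷ mol.
Photon energy: hc/λ = 5.146×10⁻¹⁹ J; per mole, 3.099×10⁵ J mol⁻¹.
Energy required: 8.375×10⁻⁷ × 3.099×10⁵ = 0.260 J.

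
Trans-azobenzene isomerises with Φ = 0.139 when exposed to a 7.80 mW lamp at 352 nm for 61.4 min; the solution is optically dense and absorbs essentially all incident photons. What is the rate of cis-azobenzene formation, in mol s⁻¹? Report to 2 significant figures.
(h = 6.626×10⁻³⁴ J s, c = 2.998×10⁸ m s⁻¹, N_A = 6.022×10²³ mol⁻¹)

Photon energy at 352 nm: hc/λ = (6.626×10⁻³⁴)(2.998×10⁸)/(352×10⁻⁹) = 5.643×10⁻¹⁹ J.
Energy delivered: (7.80 mW)(3684 s) = 28.74 J.
Photons incident: 28.74 / 5.643×10⁻¹⁹ = 5.093×10¹⁹, i.e. 5.093×10¹⁹/6.022×10²³ = 8.457×10⁻⁵ mol.
Product formed: 0.139 × 8.457×10⁻⁵ = 1.176×10⁻⁵ mol.
Rate: 1.176×10⁻⁵ / 3684 s = 3.2×10⁻⁹ mol s⁻¹.

3.2×10⁻⁹ mol s⁻¹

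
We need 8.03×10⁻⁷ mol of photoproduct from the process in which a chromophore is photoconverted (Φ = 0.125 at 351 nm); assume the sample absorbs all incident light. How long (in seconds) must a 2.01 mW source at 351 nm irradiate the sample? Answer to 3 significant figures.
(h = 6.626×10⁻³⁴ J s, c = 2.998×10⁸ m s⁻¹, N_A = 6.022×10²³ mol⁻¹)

Photons that must be absorbed: 8.03×10⁻⁷ / 0.125 = 6.424×10⁻⁶ mol.
Photon energy: hc/λ = 5.659×10⁻¹⁹ J; per mole, 3.408×10⁵ J mol⁻¹.
Energy required: 6.424×10⁻⁶ × 3.408×10⁵ = 2.189 J.
Time: 2.189 J / 0.00201 W = 1090 s.

t ≈ 1090 s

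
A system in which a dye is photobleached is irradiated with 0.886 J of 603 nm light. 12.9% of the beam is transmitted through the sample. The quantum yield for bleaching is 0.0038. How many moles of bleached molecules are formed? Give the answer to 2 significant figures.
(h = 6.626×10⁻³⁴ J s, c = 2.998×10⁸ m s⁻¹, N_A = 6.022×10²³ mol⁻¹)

1.5×10⁻⁸ mol

Photon energy at 603 nm: hc/λ = (6.626×10⁻³⁴)(2.998×10⁸)/(603×10⁻⁹) = 3.294×10⁻¹⁹ J.
Photons incident: 0.886 / 3.294×10⁻¹⁹ = 2.690×10¹⁸, i.e. 2.690×10¹⁸/6.022×10²³ = 4.467×10⁻⁶ mol.
Fraction absorbed: 1 − 12.9/100 = 0.8710.
Photons absorbed: 0.8710 × 4.467×10⁻⁶ = 3.891×10⁻⁶ mol.
Product: Φ × n_abs = 0.0038 × 3.891×10⁻⁶ = 1.479×10⁻⁸ mol.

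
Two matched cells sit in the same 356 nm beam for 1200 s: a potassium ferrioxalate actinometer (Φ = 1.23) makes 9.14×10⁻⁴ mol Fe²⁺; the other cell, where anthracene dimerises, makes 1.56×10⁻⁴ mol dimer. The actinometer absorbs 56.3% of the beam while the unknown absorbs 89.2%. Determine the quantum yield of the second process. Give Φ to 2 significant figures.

Photons absorbed by the actinometer: 9.14×10⁻⁴ / 1.23 = 7.431×10⁻⁴ mol.
Incident flux: 7.431×10⁻⁴ / 0.563 = 0.001320 einstein.
Absorbed by unknown: 0.892 × 0.001320 = 0.001177 mol.
Φ(unknown) = 1.56×10⁻⁴ / 0.001177 = 0.13.

Φ = 0.13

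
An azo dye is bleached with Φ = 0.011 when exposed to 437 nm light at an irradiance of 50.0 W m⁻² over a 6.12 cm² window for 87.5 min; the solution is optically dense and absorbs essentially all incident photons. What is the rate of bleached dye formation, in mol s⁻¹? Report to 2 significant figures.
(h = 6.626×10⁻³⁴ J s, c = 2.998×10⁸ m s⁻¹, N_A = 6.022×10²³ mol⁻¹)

1.2×10⁻⁹ mol s⁻¹

Photon energy at 437 nm: hc/λ = (6.626×10⁻³⁴)(2.998×10⁸)/(437×10⁻⁹) = 4.546×10⁻¹⁹ J.
Energy delivered: (50.0 W m⁻²)(6.12×10⁻⁴ m²)(5250 s) = 160.7 J.
Photons incident: 160.7 / 4.546×10⁻¹⁹ = 3.535×10²⁰, i.e. 3.535×10²⁰/6.022×10²³ = 5.870×10⁻⁴ mol.
Product formed: 0.011 × 5.870×10⁻⁴ = 6.457×10⁻⁶ mol.
Rate: 6.457×10⁻⁶ / 5250 s = 1.2×10⁻⁹ mol s⁻¹.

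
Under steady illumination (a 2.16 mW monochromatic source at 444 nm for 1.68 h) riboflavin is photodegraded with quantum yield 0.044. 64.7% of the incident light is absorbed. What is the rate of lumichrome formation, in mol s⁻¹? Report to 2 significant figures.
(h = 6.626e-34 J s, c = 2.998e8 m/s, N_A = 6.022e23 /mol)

2.3e-10 mol s⁻¹

Photon energy at 444 nm: hc/λ = (6.626e-34)(2.998e8)/(444e-9) = 4.474e-19 J.
Energy delivered: (2.16 mW)(6048 s) = 13.06 J.
Photons incident: 13.06 / 4.474e-19 = 2.919e19, i.e. 2.919e19/6.022e23 = 4.847e-5 mol.
Photons absorbed: 0.647 × 4.847e-5 = 3.136e-5 mol.
Product formed: 0.044 × 3.136e-5 = 1.380e-6 mol.
Rate: 1.380e-6 / 6048 s = 2.3e-10 mol s⁻¹.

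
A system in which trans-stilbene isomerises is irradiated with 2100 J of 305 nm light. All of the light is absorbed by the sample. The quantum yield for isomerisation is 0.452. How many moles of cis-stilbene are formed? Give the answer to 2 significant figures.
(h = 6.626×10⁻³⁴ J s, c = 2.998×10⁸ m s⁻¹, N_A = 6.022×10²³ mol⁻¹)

0.0024 mol

Photon energy at 305 nm: hc/λ = (6.626×10⁻³⁴)(2.998×10⁸)/(305×10⁻⁹) = 6.513×10⁻¹⁹ J.
Photons incident: 2100 / 6.513×10⁻¹⁹ = 3.224×10²¹, i.e. 3.224×10²¹/6.022×10²³ = 0.005354 mol.
Product: Φ × n_abs = 0.452 × 0.005354 = 0.002420 mol.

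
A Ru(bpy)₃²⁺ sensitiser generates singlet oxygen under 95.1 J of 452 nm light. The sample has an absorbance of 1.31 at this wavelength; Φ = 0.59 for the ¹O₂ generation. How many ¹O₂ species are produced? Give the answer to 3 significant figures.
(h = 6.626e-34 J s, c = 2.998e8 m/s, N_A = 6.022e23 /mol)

1.21e20 species

Photon energy at 452 nm: hc/λ = (6.626e-34)(2.998e8)/(452e-9) = 4.395e-19 J.
Photons incident: 95.1 / 4.395e-19 = 2.164e20, i.e. 2.164e20/6.022e23 = 3.593e-4 mol.
Fraction absorbed: 1 − 10^(−1.31) = 0.9510.
Photons absorbed: 0.9510 × 3.593e-4 = 3.417e-4 mol.
Product: Φ × n_abs = 0.59 × 3.417e-4 = 2.016e-4 mol.
As a count: 2.016e-4 × 6.022e23 = 1.21e20.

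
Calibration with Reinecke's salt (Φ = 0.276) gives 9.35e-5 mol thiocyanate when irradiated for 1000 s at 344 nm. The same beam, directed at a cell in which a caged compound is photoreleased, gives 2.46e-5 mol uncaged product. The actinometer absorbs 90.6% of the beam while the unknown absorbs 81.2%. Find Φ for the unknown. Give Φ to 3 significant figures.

Φ = 0.0810

Photons absorbed by the actinometer: 9.35e-5 / 0.276 = 3.388e-4 mol.
Incident flux: 3.388e-4 / 0.906 = 3.740e-4 einstein.
Absorbed by unknown: 0.812 × 3.740e-4 = 3.037e-4 mol.
Φ(unknown) = 2.46e-5 / 3.037e-4 = 0.0810.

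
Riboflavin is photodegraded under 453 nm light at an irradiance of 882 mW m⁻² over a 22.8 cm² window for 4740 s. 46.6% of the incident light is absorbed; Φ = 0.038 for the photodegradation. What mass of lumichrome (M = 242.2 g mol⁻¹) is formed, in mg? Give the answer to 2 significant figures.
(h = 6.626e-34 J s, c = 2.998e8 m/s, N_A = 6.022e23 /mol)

Photon energy at 453 nm: hc/λ = (6.626e-34)(2.998e8)/(453e-9) = 4.385e-19 J.
Energy delivered: (882 mW m⁻²)(22.8e-4 m²)(4740 s) = 9.532 J.
Photons incident: 9.532 / 4.385e-19 = 2.174e19, i.e. 2.174e19/6.022e23 = 3.610e-5 mol.
Photons absorbed: 0.466 × 3.610e-5 = 1.682e-5 mol.
Product: Φ × n_abs = 0.038 × 1.682e-5 = 6.392e-7 mol.
Mass: 6.392e-7 × 242.2 = 1.548e-4 g = 0.15 mg.

0.15 mg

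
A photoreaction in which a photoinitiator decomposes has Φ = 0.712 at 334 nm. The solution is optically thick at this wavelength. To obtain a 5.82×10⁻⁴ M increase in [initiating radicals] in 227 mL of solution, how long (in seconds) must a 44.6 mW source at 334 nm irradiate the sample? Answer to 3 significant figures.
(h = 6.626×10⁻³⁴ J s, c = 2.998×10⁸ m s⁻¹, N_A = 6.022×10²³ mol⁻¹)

t ≈ 1490 s

Product: (5.82×10⁻⁴ M)(0.227 L) = 1.321×10⁻⁴ mol.
Photons that must be absorbed: 1.321×10⁻⁴ / 0.712 = 1.855×10⁻⁴ mol.
Photon energy: hc/λ = 5.948×10⁻¹⁹ J; per mole, 3.582×10⁵ J mol⁻¹.
Energy required: 1.855×10⁻⁴ × 3.582×10⁵ = 66.45 J.
Time: 66.45 J / 0.0446 W = 1490 s.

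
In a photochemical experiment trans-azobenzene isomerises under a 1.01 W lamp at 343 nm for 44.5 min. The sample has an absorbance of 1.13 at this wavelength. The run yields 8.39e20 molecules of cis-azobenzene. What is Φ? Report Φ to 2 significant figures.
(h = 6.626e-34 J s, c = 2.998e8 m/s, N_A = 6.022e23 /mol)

Φ = 0.19

Product: 8.39e20 / 6.022e23 = 0.001393 mol.
Photon energy at 343 nm: hc/λ = (6.626e-34)(2.998e8)/(343e-9) = 5.791e-19 J.
Energy delivered: (1.01 W)(2670 s) = 2697 J.
Photons incident: 2697 / 5.791e-19 = 4.657e21, i.e. 4.657e21/6.022e23 = 0.007733 mol.
Fraction absorbed: 1 − 10^(−1.13) = 0.9259.
Photons absorbed: 0.9259 × 0.007733 = 0.007160 mol.
Φ = 0.001393 mol / 0.007160 mol photons = 0.19.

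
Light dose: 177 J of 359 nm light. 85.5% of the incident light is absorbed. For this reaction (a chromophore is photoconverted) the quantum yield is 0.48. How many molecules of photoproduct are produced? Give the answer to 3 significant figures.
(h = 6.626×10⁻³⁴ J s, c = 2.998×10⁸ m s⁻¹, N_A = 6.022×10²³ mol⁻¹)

Photon energy at 359 nm: hc/λ = (6.626×10⁻³⁴)(2.998×10⁸)/(359×10⁻⁹) = 5.533×10⁻¹⁹ J.
Photons incident: 177 / 5.533×10⁻¹⁹ = 3.199×10²⁰, i.e. 3.199×10²⁰/6.022×10²³ = 5.312×10⁻⁴ mol.
Photons absorbed: 0.855 × 5.312×10⁻⁴ = 4.542×10⁻⁴ mol.
Product: Φ × n_abs = 0.48 × 4.542×10⁻⁴ = 2.180×10⁻⁴ mol.
As a count: 2.180×10⁻⁴ × 6.022×10²³ = 1.31×10²⁰.

1.31×10²⁰ molecules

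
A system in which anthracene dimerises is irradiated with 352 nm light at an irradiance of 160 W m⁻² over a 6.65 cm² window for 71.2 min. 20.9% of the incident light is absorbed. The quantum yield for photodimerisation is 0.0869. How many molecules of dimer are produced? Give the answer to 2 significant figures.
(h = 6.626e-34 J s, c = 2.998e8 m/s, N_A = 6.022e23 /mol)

1.5e19 molecules

Photon energy at 352 nm: hc/λ = (6.626e-34)(2.998e8)/(352e-9) = 5.643e-19 J.
Energy delivered: (160 W m⁻²)(6.65e-4 m²)(4272 s) = 454.5 J.
Photons incident: 454.5 / 5.643e-19 = 8.054e20, i.e. 8.054e20/6.022e23 = 0.001337 mol.
Photons absorbed: 0.209 × 0.001337 = 2.794e-4 mol.
Product: Φ × n_abs = 0.0869 × 2.794e-4 = 2.428e-5 mol.
As a count: 2.428e-5 × 6.022e23 = 1.5e19.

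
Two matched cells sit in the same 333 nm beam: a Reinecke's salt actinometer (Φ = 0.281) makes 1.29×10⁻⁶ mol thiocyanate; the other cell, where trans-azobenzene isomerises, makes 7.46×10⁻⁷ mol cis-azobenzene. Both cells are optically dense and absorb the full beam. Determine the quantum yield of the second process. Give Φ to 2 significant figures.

Φ = 0.16

Photons absorbed by the actinometer: 1.29×10⁻⁶ / 0.281 = 4.591×10⁻⁶ mol.
Φ(unknown) = 7.46×10⁻⁷ / 4.591×10⁻⁶ = 0.16.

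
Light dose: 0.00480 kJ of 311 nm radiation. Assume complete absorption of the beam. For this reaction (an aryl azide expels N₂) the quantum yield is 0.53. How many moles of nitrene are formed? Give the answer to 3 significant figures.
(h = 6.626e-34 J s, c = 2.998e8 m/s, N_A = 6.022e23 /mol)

6.61e-6 mol

Photon energy at 311 nm: hc/λ = (6.626e-34)(2.998e8)/(311e-9) = 6.387e-19 J.
Incident energy: 0.00480 kJ = 4.80 J.
Photons incident: 4.80 / 6.387e-19 = 7.515e18, i.e. 7.515e18/6.022e23 = 1.248e-5 mol.
Product: Φ × n_abs = 0.53 × 1.248e-5 = 6.614e-6 mol.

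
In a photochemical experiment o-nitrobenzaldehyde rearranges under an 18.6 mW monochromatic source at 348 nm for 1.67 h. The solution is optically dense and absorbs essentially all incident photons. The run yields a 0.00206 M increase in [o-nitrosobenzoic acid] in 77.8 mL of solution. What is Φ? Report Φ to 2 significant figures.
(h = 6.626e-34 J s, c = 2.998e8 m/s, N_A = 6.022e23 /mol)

Φ = 0.49

Product: (0.00206 M)(0.0778 L) = 1.603e-4 mol.
Photon energy at 348 nm: hc/λ = (6.626e-34)(2.998e8)/(348e-9) = 5.708e-19 J.
Energy delivered: (18.6 mW)(6012 s) = 111.8 J.
Photons incident: 111.8 / 5.708e-19 = 1.959e20, i.e. 1.959e20/6.022e23 = 3.253e-4 mol.
Φ = 1.603e-4 mol / 3.253e-4 mol photons = 0.49.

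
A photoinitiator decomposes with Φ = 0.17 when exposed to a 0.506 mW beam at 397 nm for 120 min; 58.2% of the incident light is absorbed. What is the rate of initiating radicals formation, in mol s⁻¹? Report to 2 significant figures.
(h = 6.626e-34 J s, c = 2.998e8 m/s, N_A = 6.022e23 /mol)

1.7e-10 mol s⁻¹

Photon energy at 397 nm: hc/λ = (6.626e-34)(2.998e8)/(397e-9) = 5.004e-19 J.
Energy delivered: (0.506 mW)(7200 s) = 3.643 J.
Photons incident: 3.643 / 5.004e-19 = 7.280e18, i.e. 7.280e18/6.022e23 = 1.209e-5 mol.
Photons absorbed: 0.582 × 1.209e-5 = 7.036e-6 mol.
Product formed: 0.17 × 7.036e-6 = 1.196e-6 mol.
Rate: 1.196e-6 / 7200 s = 1.7e-10 mol s⁻¹.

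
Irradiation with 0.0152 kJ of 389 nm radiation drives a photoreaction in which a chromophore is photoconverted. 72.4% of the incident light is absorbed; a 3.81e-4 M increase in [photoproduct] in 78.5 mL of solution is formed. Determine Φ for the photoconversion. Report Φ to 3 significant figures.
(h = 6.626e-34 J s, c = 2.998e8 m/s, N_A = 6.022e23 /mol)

Product: (3.81e-4 M)(0.0785 L) = 2.991e-5 mol.
Photon energy at 389 nm: hc/λ = (6.626e-34)(2.998e8)/(389e-9) = 5.107e-19 J.
Incident energy: 0.0152 kJ = 15.2 J.
Photons incident: 15.2 / 5.107e-19 = 2.976e19, i.e. 2.976e19/6.022e23 = 4.942e-5 mol.
Photons absorbed: 0.724 × 4.942e-5 = 3.578e-5 mol.
Φ = 2.991e-5 mol / 3.578e-5 mol photons = 0.836.

Φ = 0.836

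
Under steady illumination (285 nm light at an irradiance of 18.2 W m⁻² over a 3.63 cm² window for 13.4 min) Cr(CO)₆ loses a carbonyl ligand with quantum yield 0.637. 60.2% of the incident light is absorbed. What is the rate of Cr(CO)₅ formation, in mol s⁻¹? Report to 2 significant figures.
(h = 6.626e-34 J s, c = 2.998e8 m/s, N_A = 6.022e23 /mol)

Photon energy at 285 nm: hc/λ = (6.626e-34)(2.998e8)/(285e-9) = 6.970e-19 J.
Energy delivered: (18.2 W m⁻²)(3.63e-4 m²)(804 s) = 5.312 J.
Photons incident: 5.312 / 6.970e-19 = 7.621e18, i.e. 7.621e18/6.022e23 = 1.266e-5 mol.
Photons absorbed: 0.602 × 1.266e-5 = 7.621e-6 mol.
Product formed: 0.637 × 7.621e-6 = 4.855e-6 mol.
Rate: 4.855e-6 / 804 s = 6.0e-9 mol s⁻¹.

6.0e-9 mol s⁻¹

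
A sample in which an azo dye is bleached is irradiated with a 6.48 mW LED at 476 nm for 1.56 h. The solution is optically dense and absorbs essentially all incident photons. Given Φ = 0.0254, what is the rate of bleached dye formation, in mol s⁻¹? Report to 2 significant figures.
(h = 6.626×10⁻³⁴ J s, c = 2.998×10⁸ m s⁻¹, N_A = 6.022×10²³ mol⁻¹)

6.5×10⁻¹⁰ mol s⁻¹

Photon energy at 476 nm: hc/λ = (6.626×10⁻³⁴)(2.998×10⁸)/(476×10⁻⁹) = 4.173×10⁻¹⁹ J.
Energy delivered: (6.48 mW)(5616 s) = 36.39 J.
Photons incident: 36.39 / 4.173×10⁻¹⁹ = 8.720×10¹⁹, i.e. 8.720×10¹⁹/6.022×10²³ = 1.448×10⁻⁴ mol.
Product formed: 0.0254 × 1.448×10⁻⁴ = 3.678×10⁻⁶ mol.
Rate: 3.678×10⁻⁶ / 5616 s = 6.5×10⁻¹⁰ mol s⁻¹.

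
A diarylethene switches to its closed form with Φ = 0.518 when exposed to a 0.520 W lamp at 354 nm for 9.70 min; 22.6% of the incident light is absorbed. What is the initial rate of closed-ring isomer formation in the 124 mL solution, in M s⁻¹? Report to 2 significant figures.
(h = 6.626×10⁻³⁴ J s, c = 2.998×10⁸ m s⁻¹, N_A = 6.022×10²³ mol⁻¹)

Photon energy at 354 nm: hc/λ = (6.626×10⁻³⁴)(2.998×10⁸)/(354×10⁻⁹) = 5.612×10⁻¹⁹ J.
Energy delivered: (0.520 W)(582 s) = 302.6 J.
Photons incident: 302.6 / 5.612×10⁻¹⁹ = 5.392×10²⁰, i.e. 5.392×10²⁰/6.022×10²³ = 8.954×10⁻⁴ mol.
Photons absorbed: 0.226 × 8.954×10⁻⁴ = 2.024×10⁻⁴ mol.
Product formed: 0.518 × 2.024×10⁻⁴ = 1.048×10⁻⁴ mol.
Rate: 1.048×10⁻⁴ mol / (582 s × 0.124 L) = 1.5×10⁻⁶ M s⁻¹.

1.5×10⁻⁶ M s⁻¹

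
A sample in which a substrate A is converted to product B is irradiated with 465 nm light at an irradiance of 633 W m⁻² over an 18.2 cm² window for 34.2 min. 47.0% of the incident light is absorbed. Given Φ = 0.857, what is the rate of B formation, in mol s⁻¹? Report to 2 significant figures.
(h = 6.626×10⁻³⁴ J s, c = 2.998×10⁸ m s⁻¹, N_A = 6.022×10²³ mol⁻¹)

1.8×10⁻⁶ mol s⁻¹

Photon energy at 465 nm: hc/λ = (6.626×10⁻³⁴)(2.998×10⁸)/(465×10⁻⁹) = 4.272×10⁻¹⁹ J.
Energy delivered: (633 W m⁻²)(18.2×10⁻⁴ m²)(2052 s) = 2364 J.
Photons incident: 2364 / 4.272×10⁻¹⁹ = 5.534×10²¹, i.e. 5.534×10²¹/6.022×10²³ = 0.009190 mol.
Photons absorbed: 0.470 × 0.009190 = 0.004319 mol.
Product formed: 0.857 × 0.004319 = 0.003701 mol.
Rate: 0.003701 / 2052 s = 1.8×10⁻⁶ mol s⁻¹.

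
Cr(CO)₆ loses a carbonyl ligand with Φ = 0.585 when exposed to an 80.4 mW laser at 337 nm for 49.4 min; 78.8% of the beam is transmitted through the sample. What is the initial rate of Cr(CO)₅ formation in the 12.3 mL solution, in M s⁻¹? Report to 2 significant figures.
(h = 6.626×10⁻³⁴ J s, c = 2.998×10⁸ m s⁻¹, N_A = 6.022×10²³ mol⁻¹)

Photon energy at 337 nm: hc/λ = (6.626×10⁻³⁴)(2.998×10⁸)/(337×10⁻⁹) = 5.895×10⁻¹⁹ J.
Energy delivered: (80.4 mW)(2964 s) = 238.3 J.
Photons incident: 238.3 / 5.895×10⁻¹⁹ = 4.042×10²⁰, i.e. 4.042×10²⁰/6.022×10²³ = 6.712×10⁻⁴ mol.
Fraction absorbed: 1 − 78.8/100 = 0.2120.
Photons absorbed: 0.2120 × 6.712×10⁻⁴ = 1.423×10⁻⁴ mol.
Product formed: 0.585 × 1.423×10⁻⁴ = 8.325×10⁻⁵ mol.
Rate: 8.325×10⁻⁵ mol / (2964 s × 0.0123 L) = 2.3×10⁻⁶ M s⁻¹.

2.3×10⁻⁶ M s⁻¹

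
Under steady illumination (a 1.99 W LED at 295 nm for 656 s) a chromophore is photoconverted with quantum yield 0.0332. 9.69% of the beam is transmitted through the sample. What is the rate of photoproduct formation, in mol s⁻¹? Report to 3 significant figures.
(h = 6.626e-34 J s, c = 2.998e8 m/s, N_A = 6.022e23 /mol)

Photon energy at 295 nm: hc/λ = (6.626e-34)(2.998e8)/(295e-9) = 6.734e-19 J.
Energy delivered: (1.99 W)(656 s) = 1305 J.
Photons incident: 1305 / 6.734e-19 = 1.938e21, i.e. 1.938e21/6.022e23 = 0.003218 mol.
Fraction absorbed: 1 − 9.69/100 = 0.9031.
Photons absorbed: 0.9031 × 0.003218 = 0.002906 mol.
Product formed: 0.0332 × 0.002906 = 9.648e-5 mol.
Rate: 9.648e-5 / 656 s = 1.47e-7 mol s⁻¹.

1.47e-7 mol s⁻¹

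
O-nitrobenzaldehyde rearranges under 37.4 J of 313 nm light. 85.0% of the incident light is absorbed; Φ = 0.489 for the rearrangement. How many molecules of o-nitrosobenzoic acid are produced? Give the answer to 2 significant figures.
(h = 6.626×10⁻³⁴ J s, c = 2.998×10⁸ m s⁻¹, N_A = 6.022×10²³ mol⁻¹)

Photon energy at 313 nm: hc/λ = (6.626×10⁻³⁴)(2.998×10⁸)/(313×10⁻⁹) = 6.347×10⁻¹⁹ J.
Photons incident: 37.4 / 6.347×10⁻¹⁹ = 5.893×10¹⁹, i.e. 5.893×10¹⁹/6.022×10²³ = 9.786×10⁻⁵ mol.
Photons absorbed: 0.850 × 9.786×10⁻⁵ = 8.318×10⁻⁵ mol.
Product: Φ × n_abs = 0.489 × 8.318×10⁻⁵ = 4.068×10⁻⁵ mol.
As a count: 4.068×10⁻⁵ × 6.022×10²³ = 2.4×10¹⁹.

2.4×10¹⁹ molecules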